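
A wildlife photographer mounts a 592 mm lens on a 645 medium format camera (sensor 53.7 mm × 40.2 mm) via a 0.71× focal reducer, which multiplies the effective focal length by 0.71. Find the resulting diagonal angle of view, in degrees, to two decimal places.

9.12°

Effective focal length f = 592 × 0.71 = 420.32 mm.
Sensor diagonal = √(53.7² + 40.2²) = √4499.7300 ≈ 67.0800 mm.
α = 2·arctan(67.080 / (2 × 420.32)) = 2·arctan(0.07980) ≈ 9.1247°.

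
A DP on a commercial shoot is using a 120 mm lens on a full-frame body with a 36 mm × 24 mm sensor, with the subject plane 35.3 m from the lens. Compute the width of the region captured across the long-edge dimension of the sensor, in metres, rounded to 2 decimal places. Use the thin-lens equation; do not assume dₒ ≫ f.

dₒ: 35.3 m = 35300 mm.
Similar triangles through the lens centre give W/dₒ = w/dᵢ; with 1/f = 1/dₒ + 1/dᵢ this gives W = w·(dₒ − f)/f.
W = 36 mm × (35300 − 120) / 120 = 36 × 293.1667 ≈ 10554.000 mm = 10.554 m.

10.55 m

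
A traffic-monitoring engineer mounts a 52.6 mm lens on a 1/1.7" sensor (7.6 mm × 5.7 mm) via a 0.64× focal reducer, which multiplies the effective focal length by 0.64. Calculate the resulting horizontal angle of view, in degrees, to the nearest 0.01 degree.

Effective focal length f = 52.6 × 0.64 = 33.664 mm.
α = 2·arctan(7.6 / (2 × 33.664)) = 2·arctan(0.11288) ≈ 12.8806°.

12.88°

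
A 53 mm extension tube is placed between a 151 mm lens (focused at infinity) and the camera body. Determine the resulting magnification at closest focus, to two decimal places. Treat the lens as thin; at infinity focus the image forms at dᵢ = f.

0.35×

The tube moves the image plane from f to f + e, so dᵢ = 151 + 53 = 204 mm. Focus is achieved when 1/f = 1/dₒ + 1/dᵢ, giving dₒ = 1/(1/f − 1/(f+e)).
Magnification m = dᵢ/dₒ = (f+e)·(1/f − 1/(f+e)) = e/f = 53/151 ≈ 0.3510.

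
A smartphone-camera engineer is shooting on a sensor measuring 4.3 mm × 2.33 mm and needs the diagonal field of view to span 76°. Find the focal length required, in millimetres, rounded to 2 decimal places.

3.13 mm

Sensor diagonal = √(4.3² + 2.33²) = √23.9189 ≈ 4.8907 mm.
From α = 2·arctan(d/2f) we get f = d / (2·tan(α/2)).
With d = 4.8907 mm and α/2 = 38°, tan(α/2) ≈ 0.78129, so f ≈ 4.8907 / 1.56257 ≈ 3.1299 mm.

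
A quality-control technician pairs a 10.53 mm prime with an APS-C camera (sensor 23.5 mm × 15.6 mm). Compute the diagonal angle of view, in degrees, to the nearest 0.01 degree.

106.51°

Sensor diagonal = √(23.5² + 15.6²) = √795.6100 ≈ 28.2066 mm.
Angle of view α = 2·arctan(d/2f) with d = 28.2066 mm and f = 10.53 mm.
d/2f = 1.33934; arctan(1.33934) ≈ 53.2537°, so α ≈ 106.5074°.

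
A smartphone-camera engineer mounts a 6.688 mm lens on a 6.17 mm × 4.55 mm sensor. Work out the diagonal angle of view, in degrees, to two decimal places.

59.64°

Sensor diagonal = √(6.17² + 4.55²) = √58.7714 ≈ 7.6663 mm.
Angle of view α = 2·arctan(d/2f) with d = 7.6663 mm and f = 6.688 mm.
d/2f = 0.57313; arctan(0.57313) ≈ 29.8185°, so α ≈ 59.6370°.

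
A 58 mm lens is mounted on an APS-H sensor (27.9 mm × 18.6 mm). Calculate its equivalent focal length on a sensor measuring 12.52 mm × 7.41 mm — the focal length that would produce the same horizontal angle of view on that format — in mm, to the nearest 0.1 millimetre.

Equal angle of view means equal width/f ratio, so f₂ = f₁ · (width₂/width₁) = 58 × 12.52/27.9.
f₂ = 58 × 0.44875 ≈ 26.027 mm.

26.0 mm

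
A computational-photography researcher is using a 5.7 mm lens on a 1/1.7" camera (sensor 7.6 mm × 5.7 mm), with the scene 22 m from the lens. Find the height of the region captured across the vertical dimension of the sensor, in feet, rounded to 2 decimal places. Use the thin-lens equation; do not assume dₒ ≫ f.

dₒ: 22 m = 22000 mm.
Similar triangles through the lens centre give W/dₒ = h/dᵢ; with 1/f = 1/dₒ + 1/dᵢ this gives W = h·(dₒ − f)/f.
W = 5.7 mm × (22000 − 5.7) / 5.7 = 5.7 × 3858.6491 ≈ 21994.300 mm = 21994.300/304.8 ft = 72.1598 ft.

72.16 ft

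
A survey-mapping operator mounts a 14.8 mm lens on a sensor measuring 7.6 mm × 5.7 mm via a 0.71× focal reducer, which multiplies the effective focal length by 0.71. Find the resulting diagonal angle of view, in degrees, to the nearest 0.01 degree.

48.65°

Effective focal length f = 14.8 × 0.71 = 10.508 mm.
Sensor diagonal = √(7.6² + 5.7²) = √90.2500 ≈ 9.5000 mm.
α = 2·arctan(9.500 / (2 × 10.508)) = 2·arctan(0.45204) ≈ 48.6494°.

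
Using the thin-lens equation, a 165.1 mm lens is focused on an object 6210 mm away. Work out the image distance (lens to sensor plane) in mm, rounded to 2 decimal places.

169.61 mm

1/dᵢ = 1/f − 1/dₒ = 1/165.1 − 1/6210 = 0.0058959 mm⁻¹.
dᵢ = 1/0.0058959 ≈ 169.6093 mm.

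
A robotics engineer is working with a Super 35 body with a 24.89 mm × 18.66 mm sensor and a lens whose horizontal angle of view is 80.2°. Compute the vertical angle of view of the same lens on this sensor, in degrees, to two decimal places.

64.53°

From the horizontal AOV: f = 24.89 / (2·tan(40.1°)) = 24.89 / 1.68416 ≈ 14.7789 mm.
Vertical AOV = 2·arctan(18.66 / (2 × 14.7789)) = 2·arctan(0.63130) ≈ 64.5288°.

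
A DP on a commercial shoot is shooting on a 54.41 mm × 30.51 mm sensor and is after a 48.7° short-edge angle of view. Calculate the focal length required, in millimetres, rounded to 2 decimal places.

From α = 2·arctan(h/2f) we get f = h / (2·tan(α/2)).
With h = 30.51 mm and α/2 = 24.35°, tan(α/2) ≈ 0.45257, so f ≈ 30.51 / 0.90514 ≈ 33.7076 mm.

33.71 mm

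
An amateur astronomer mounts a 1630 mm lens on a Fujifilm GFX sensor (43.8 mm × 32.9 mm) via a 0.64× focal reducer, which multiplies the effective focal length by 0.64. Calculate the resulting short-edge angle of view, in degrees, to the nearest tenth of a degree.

1.8°

Effective focal length f = 1630 × 0.64 = 1043.2 mm.
α = 2·arctan(32.9 / (2 × 1043.2)) = 2·arctan(0.01577) ≈ 1.8068°.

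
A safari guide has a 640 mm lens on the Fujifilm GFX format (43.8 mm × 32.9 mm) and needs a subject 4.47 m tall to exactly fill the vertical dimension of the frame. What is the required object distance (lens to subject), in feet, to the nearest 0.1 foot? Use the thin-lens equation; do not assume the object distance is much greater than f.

W: 4.47 m = 4470 mm.
Magnification m = h/W = dᵢ/dₒ; combined with 1/f = 1/dₒ + 1/dᵢ this gives dₒ = f·(1 + W/h).
dₒ = 640 mm × (1 + 4470/32.9) = 640 × 136.8663 ≈ 87594.407 mm = 87594.407/304.8 ft = 287.383 ft.

287.4 ft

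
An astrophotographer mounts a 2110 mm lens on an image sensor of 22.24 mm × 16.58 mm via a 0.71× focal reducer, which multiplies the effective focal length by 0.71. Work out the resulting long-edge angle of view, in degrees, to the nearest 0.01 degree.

0.85°

Effective focal length f = 2110 × 0.71 = 1498.1 mm.
α = 2·arctan(22.24 / (2 × 1498.1)) = 2·arctan(0.00742) ≈ 0.8506°.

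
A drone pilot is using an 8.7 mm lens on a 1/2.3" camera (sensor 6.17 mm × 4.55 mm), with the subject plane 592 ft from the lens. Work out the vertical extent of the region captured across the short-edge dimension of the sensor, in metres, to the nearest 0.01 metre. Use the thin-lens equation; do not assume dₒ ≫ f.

dₒ: 592 ft × 304.8 mm/ft = 180441.59 mm.
Similar triangles through the lens centre give W/dₒ = h/dᵢ; with 1/f = 1/dₒ + 1/dᵢ this gives W = h·(dₒ − f)/f.
W = 4.55 mm × (180442 − 8.7) / 8.7 = 4.55 × 20739.4131 ≈ 94364.330 mm = 94.3643 m.

94.36 m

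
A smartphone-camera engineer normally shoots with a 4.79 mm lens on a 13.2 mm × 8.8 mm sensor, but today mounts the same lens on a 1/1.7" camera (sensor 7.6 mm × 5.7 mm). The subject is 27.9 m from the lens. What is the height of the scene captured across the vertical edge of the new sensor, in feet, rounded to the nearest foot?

109 ft

The focal length stays 4.79 mm; the relevant sensor dimension is now h = 5.7 mm. Object distance dₒ = 27.9 m = 27900 mm.
Thin-lens field height W = h·(dₒ − f)/f = 5.7 × (27900 − 4.79)/4.79 ≈ 33194.718 mm = 33194.718/304.8 ft = 108.907 ft.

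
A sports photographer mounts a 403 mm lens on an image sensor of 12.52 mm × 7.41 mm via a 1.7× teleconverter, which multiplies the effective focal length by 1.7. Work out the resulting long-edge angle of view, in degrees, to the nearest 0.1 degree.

1.0°

Effective focal length f = 403 × 1.7 = 685.1 mm.
α = 2·arctan(12.52 / (2 × 685.1)) = 2·arctan(0.00914) ≈ 1.0470°.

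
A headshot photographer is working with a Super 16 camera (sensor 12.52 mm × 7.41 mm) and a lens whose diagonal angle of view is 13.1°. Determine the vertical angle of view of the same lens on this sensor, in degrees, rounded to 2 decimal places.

Sensor diagonal = √(12.52² + 7.41²) = √211.6585 ≈ 14.5485 mm.
From the diagonal AOV: f = 14.5485 / (2·tan(6.55°)) = 14.5485 / 0.22964 ≈ 63.3536 mm.
Vertical AOV = 2·arctan(7.41 / (2 × 63.3536)) = 2·arctan(0.05848) ≈ 6.6938°.

6.69°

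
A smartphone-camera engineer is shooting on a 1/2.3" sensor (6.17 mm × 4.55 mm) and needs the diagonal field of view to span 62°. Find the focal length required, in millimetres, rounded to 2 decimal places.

Sensor diagonal = √(6.17² + 4.55²) = √58.7714 ≈ 7.6663 mm.
From α = 2·arctan(d/2f) we get f = d / (2·tan(α/2)).
With d = 7.6663 mm and α/2 = 31°, tan(α/2) ≈ 0.60086, so f ≈ 7.6663 / 1.20172 ≈ 6.3794 mm.

6.38 mm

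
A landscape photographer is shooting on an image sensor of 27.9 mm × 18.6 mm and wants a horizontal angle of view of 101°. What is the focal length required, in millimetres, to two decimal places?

From α = 2·arctan(w/2f) we get f = w / (2·tan(α/2)).
With w = 27.9 mm and α/2 = 50.5°, tan(α/2) ≈ 1.21310, so f ≈ 27.9 / 2.42619 ≈ 11.4995 mm.

11.50 mm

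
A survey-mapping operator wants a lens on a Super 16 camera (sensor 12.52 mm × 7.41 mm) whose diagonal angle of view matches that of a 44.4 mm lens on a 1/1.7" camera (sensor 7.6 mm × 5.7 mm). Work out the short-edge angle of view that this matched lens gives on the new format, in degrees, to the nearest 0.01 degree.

6.24°

Sensor diagonal = √(7.6² + 5.7²) = √90.2500 ≈ 9.5000 mm.
Sensor diagonal = √(12.52² + 7.41²) = √211.6585 ≈ 14.5485 mm.
Equal diagonal AOV ⇒ f₂ = f₁ · 14.5485/9.5000 = 44.4 × 1.53142 ≈ 67.9950 mm.
Short-edge AOV on the new format = 2·arctan(7.41 / (2 × 67.9950)) = 2·arctan(0.05449) ≈ 6.2378°.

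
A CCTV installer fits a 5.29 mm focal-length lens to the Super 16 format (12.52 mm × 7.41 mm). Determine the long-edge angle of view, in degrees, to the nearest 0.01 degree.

Angle of view α = 2·arctan(w/2f) with w = 12.52 mm and f = 5.29 mm.
w/2f = 1.18336; arctan(1.18336) ≈ 49.8006°, so α ≈ 99.6012°.

99.60°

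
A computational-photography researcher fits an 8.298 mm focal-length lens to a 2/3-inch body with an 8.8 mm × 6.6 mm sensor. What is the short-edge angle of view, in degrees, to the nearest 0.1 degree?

Angle of view α = 2·arctan(h/2f) with h = 6.6 mm and f = 8.298 mm.
h/2f = 0.39769; arctan(0.39769) ≈ 21.6870°, so α ≈ 43.3741°.

43.4°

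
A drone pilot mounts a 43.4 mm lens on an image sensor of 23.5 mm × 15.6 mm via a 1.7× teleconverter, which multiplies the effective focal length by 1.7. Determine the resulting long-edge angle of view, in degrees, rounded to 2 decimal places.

18.10°

Effective focal length f = 43.4 × 1.7 = 73.78 mm.
α = 2·arctan(23.5 / (2 × 73.78)) = 2·arctan(0.15926) ≈ 18.0976°.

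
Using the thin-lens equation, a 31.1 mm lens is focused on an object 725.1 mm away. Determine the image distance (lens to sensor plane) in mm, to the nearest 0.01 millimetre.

1/dᵢ = 1/f − 1/dₒ = 1/31.1 − 1/725.1 = 0.0307752 mm⁻¹.
dᵢ = 1/0.0307752 ≈ 32.4937 mm.

32.49 mm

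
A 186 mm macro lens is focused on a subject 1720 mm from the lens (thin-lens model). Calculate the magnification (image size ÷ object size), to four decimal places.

0.1213×

Thin lens: 1/f = 1/dₒ + 1/dᵢ → 1/dᵢ = 1/186 − 1/1720 = 0.0047949 mm⁻¹, so dᵢ ≈ 208.5528 mm.
Magnification m = dᵢ/dₒ = 208.5528/1720 ≈ 0.12125.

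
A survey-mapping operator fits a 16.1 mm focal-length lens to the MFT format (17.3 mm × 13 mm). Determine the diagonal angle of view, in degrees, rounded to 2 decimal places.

67.81°

Sensor diagonal = √(17.3² + 13²) = √468.2900 ≈ 21.6400 mm.
Angle of view α = 2·arctan(d/2f) with d = 21.6400 mm and f = 16.1 mm.
d/2f = 0.67205; arctan(0.67205) ≈ 33.9031°, so α ≈ 67.8061°.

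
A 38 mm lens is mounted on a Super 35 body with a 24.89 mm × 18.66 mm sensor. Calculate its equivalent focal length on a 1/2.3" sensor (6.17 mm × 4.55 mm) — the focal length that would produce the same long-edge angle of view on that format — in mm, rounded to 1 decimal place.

9.4 mm

Equal angle of view means equal width/f ratio, so f₂ = f₁ · (width₂/width₁) = 38 × 6.17/24.89.
f₂ = 38 × 0.24789 ≈ 9.420 mm.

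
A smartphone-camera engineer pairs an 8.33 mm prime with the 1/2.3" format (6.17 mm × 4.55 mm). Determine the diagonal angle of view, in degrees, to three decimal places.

Sensor diagonal = √(6.17² + 4.55²) = √58.7714 ≈ 7.6663 mm.
Angle of view α = 2·arctan(d/2f) with d = 7.6663 mm and f = 8.33 mm.
d/2f = 0.46016; arctan(0.46016) ≈ 24.7100°, so α ≈ 49.4199°.

49.420°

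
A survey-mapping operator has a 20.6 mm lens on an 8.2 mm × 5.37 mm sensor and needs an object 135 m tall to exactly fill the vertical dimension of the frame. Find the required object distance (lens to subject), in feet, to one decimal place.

W: 135 m = 135000 mm.
Magnification m = h/W = dᵢ/dₒ; combined with 1/f = 1/dₒ + 1/dᵢ this gives dₒ = f·(1 + W/h).
dₒ = 20.6 mm × (1 + 135000/5.37) = 20.6 × 25140.6648 ≈ 517897.695 mm = 517897.695/304.8 ft = 1699.14 ft.

1699.1 ft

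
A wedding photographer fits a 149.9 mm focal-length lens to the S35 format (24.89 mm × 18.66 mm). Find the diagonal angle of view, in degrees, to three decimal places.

Sensor diagonal = √(24.89² + 18.66²) = √967.7077 ≈ 31.1080 mm.
Angle of view α = 2·arctan(d/2f) with d = 31.1080 mm and f = 149.9 mm.
d/2f = 0.10376; arctan(0.10376) ≈ 5.9240°, so α ≈ 11.8479°.

11.848°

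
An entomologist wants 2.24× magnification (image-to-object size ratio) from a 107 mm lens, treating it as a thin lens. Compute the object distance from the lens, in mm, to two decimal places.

154.77 mm

With m = dᵢ/dₒ and 1/f = 1/dₒ + 1/dᵢ, substituting dᵢ = m·dₒ gives 1/f = (1 + 1/m)/dₒ, hence dₒ = f·(1 + 1/m).
dₒ = 107 × (1 + 1/2.24) = 107 × 1.44643 ≈ 154.768 mm.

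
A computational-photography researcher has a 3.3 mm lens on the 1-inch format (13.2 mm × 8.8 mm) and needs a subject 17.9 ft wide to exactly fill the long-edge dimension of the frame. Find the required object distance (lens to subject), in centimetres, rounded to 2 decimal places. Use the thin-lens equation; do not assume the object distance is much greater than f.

136.73 cm

W: 17.9 ft × 304.8 mm/ft = 5455.92 mm.
Magnification m = w/W = dᵢ/dₒ; combined with 1/f = 1/dₒ + 1/dᵢ this gives dₒ = f·(1 + W/w).
dₒ = 3.3 mm × (1 + 5455.92/13.2) = 3.3 × 414.3273 ≈ 1367.280 mm = 136.728 cm.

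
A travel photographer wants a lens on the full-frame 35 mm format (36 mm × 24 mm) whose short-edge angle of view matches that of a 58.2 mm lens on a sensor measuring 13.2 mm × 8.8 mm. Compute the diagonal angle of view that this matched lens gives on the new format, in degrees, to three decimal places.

15.522°

Equal short-edge AOV ⇒ f₂ = f₁ · 24/8.8 = 58.2 × 2.72727 ≈ 158.7273 mm.
Sensor diagonal = √(36² + 24²) = √1872.0000 ≈ 43.2666 mm.
Diagonal AOV on the new format = 2·arctan(43.2666 / (2 × 158.7273)) = 2·arctan(0.13629) ≈ 15.5223°.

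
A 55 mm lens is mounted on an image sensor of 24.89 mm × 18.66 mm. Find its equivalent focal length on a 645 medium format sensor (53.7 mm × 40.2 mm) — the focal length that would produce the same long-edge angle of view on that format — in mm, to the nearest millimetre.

Equal angle of view means equal width/f ratio, so f₂ = f₁ · (width₂/width₁) = 55 × 53.7/24.89.
f₂ = 55 × 2.15749 ≈ 118.662 mm.

119 mm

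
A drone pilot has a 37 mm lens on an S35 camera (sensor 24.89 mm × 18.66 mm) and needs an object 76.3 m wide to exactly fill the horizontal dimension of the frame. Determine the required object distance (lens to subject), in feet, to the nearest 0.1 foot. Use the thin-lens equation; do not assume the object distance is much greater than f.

372.2 ft

W: 76.3 m = 76300 mm.
Magnification m = w/W = dᵢ/dₒ; combined with 1/f = 1/dₒ + 1/dᵢ this gives dₒ = f·(1 + W/w).
dₒ = 37 mm × (1 + 76300/24.89) = 37 × 3066.4881 ≈ 113460.061 mm = 113460.061/304.8 ft = 372.244 ft.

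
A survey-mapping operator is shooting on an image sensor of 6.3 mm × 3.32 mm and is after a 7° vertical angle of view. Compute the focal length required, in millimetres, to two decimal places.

27.14 mm

From α = 2·arctan(h/2f) we get f = h / (2·tan(α/2)).
With h = 3.32 mm and α/2 = 3.5°, tan(α/2) ≈ 0.06116, so f ≈ 3.32 / 0.12233 ≈ 27.1408 mm.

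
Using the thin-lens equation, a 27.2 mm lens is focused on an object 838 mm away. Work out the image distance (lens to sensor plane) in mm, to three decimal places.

28.112 mm

1/dᵢ = 1/f − 1/dₒ = 1/27.2 − 1/838 = 0.0355714 mm⁻¹.
dᵢ = 1/0.0355714 ≈ 28.1125 mm.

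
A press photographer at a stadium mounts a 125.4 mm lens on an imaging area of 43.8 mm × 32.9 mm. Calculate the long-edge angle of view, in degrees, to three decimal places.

19.813°

Angle of view α = 2·arctan(w/2f) with w = 43.8 mm and f = 125.4 mm.
w/2f = 0.17464; arctan(0.17464) ≈ 9.9063°, so α ≈ 19.8126°.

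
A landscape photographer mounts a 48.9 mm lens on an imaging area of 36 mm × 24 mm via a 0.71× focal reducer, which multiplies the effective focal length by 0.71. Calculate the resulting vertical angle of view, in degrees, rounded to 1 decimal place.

Effective focal length f = 48.9 × 0.71 = 34.719 mm.
α = 2·arctan(24 / (2 × 34.719)) = 2·arctan(0.34563) ≈ 38.1336°.

38.1°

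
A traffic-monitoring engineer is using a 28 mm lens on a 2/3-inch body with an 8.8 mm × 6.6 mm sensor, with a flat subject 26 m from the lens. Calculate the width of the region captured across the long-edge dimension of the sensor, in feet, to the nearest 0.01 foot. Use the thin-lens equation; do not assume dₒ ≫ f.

dₒ: 26 m = 26000 mm.
Similar triangles through the lens centre give W/dₒ = w/dᵢ; with 1/f = 1/dₒ + 1/dᵢ this gives W = w·(dₒ − f)/f.
W = 8.8 mm × (26000 − 28) / 28 = 8.8 × 927.5714 ≈ 8162.629 mm = 8162.629/304.8 ft = 26.7803 ft.

26.78 ft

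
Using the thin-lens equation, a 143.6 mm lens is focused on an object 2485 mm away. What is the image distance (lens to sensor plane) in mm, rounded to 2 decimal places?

1/dᵢ = 1/f − 1/dₒ = 1/143.6 − 1/2485 = 0.0065614 mm⁻¹.
dᵢ = 1/0.0065614 ≈ 152.4071 mm.

152.41 mm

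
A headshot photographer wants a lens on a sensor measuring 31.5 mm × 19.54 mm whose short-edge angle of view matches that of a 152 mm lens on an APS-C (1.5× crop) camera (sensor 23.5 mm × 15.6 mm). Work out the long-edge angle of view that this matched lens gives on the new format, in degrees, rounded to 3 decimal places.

Equal short-edge AOV ⇒ f₂ = f₁ · 19.54/15.6 = 152 × 1.25256 ≈ 190.3897 mm.
Long-edge AOV on the new format = 2·arctan(31.5 / (2 × 190.3897)) = 2·arctan(0.08273) ≈ 9.4581°.

9.458°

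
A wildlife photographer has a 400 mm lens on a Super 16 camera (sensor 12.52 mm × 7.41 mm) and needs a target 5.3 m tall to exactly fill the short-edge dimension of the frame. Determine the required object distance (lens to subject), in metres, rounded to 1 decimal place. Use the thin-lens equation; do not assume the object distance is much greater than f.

W: 5.3 m = 5300 mm.
Magnification m = h/W = dᵢ/dₒ; combined with 1/f = 1/dₒ + 1/dᵢ this gives dₒ = f·(1 + W/h).
dₒ = 400 mm × (1 + 5300/7.41) = 400 × 716.2497 ≈ 286499.865 mm = 286.5 m.

286.5 m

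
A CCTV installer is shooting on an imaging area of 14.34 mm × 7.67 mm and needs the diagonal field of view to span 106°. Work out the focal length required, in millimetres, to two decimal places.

6.13 mm

Sensor diagonal = √(14.34² + 7.67²) = √264.4645 ≈ 16.2624 mm.
From α = 2·arctan(d/2f) we get f = d / (2·tan(α/2)).
With d = 16.2624 mm and α/2 = 53°, tan(α/2) ≈ 1.32704, so f ≈ 16.2624 / 2.65409 ≈ 6.1273 mm.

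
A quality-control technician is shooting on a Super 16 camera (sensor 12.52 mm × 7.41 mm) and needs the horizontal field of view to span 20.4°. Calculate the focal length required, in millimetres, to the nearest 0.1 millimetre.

From α = 2·arctan(w/2f) we get f = w / (2·tan(α/2)).
With w = 12.52 mm and α/2 = 10.2°, tan(α/2) ≈ 0.17993, so f ≈ 12.52 / 0.35986 ≈ 34.7916 mm.

34.8 mm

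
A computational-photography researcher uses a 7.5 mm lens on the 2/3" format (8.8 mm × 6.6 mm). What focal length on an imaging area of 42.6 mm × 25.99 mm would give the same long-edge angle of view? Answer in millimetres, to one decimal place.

Equal angle of view means equal width/f ratio, so f₂ = f₁ · (width₂/width₁) = 7.5 × 42.6/8.8.
f₂ = 7.5 × 4.84091 ≈ 36.307 mm.

36.3 mm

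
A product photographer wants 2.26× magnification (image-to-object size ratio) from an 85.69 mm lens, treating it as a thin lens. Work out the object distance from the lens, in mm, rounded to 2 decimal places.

With m = dᵢ/dₒ and 1/f = 1/dₒ + 1/dᵢ, substituting dᵢ = m·dₒ gives 1/f = (1 + 1/m)/dₒ, hence dₒ = f·(1 + 1/m).
dₒ = 85.69 × (1 + 1/2.26) = 85.69 × 1.44248 ≈ 123.606 mm.

123.61 mm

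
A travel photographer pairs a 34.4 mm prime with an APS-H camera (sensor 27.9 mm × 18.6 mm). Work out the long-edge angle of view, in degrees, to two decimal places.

44.15°

Angle of view α = 2·arctan(w/2f) with w = 27.9 mm and f = 34.4 mm.
w/2f = 0.40552; arctan(0.40552) ≈ 22.0737°, so α ≈ 44.1474°.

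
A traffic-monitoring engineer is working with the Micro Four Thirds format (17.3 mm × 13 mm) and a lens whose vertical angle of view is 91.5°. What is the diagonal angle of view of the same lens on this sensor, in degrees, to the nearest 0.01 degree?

From the vertical AOV: f = 13 / (2·tan(45.75°)) = 13 / 2.05306 ≈ 6.3320 mm.
Sensor diagonal = √(17.3² + 13²) = √468.2900 ≈ 21.6400 mm.
Diagonal AOV = 2·arctan(21.6400 / (2 × 6.3320)) = 2·arctan(1.70878) ≈ 119.3265°.

119.33°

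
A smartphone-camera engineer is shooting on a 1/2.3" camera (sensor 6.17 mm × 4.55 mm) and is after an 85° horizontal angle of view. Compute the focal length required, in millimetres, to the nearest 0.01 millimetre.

From α = 2·arctan(w/2f) we get f = w / (2·tan(α/2)).
With w = 6.17 mm and α/2 = 42.5°, tan(α/2) ≈ 0.91633, so f ≈ 6.17 / 1.83266 ≈ 3.3667 mm.

3.37 mm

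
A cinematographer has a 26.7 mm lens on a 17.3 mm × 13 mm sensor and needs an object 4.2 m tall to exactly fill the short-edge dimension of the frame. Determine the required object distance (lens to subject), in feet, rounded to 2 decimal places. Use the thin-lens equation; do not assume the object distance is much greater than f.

W: 4.2 m = 4200 mm.
Magnification m = h/W = dᵢ/dₒ; combined with 1/f = 1/dₒ + 1/dᵢ this gives dₒ = f·(1 + W/h).
dₒ = 26.7 mm × (1 + 4200/13) = 26.7 × 324.0769 ≈ 8652.854 mm = 8652.854/304.8 ft = 28.3886 ft.

28.39 ft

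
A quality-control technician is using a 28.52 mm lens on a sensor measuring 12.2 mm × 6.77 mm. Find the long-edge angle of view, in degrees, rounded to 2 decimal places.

Angle of view α = 2·arctan(w/2f) with w = 12.2 mm and f = 28.52 mm.
w/2f = 0.21388; arctan(0.21388) ≈ 12.0728°, so α ≈ 24.1456°.

24.15°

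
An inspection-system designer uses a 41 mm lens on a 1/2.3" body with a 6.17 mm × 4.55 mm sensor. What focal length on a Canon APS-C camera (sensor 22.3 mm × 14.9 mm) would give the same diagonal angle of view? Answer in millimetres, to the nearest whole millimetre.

143 mm

Sensor diagonal = √(6.17² + 4.55²) = √58.7714 ≈ 7.6663 mm.
Sensor diagonal = √(22.3² + 14.9²) = √719.3000 ≈ 26.8198 mm.
Equal angle of view means equal diagonal/f ratio, so f₂ = f₁ · (diagonal₂/diagonal₁) = 41 × 26.8198/7.6663.
f₂ = 41 × 3.49842 ≈ 143.435 mm.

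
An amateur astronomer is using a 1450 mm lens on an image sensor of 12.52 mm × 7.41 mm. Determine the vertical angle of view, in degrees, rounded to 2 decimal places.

0.29°

Angle of view α = 2·arctan(h/2f) with h = 7.41 mm and f = 1450 mm.
h/2f = 0.00256; arctan(0.00256) ≈ 0.1464°, so α ≈ 0.2928°.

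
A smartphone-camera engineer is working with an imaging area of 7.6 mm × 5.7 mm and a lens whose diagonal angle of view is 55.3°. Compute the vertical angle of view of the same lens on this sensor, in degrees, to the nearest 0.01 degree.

Sensor diagonal = √(7.6² + 5.7²) = √90.2500 ≈ 9.5000 mm.
From the diagonal AOV: f = 9.5000 / (2·tan(27.65°)) = 9.5000 / 1.04780 ≈ 9.0666 mm.
Vertical AOV = 2·arctan(5.7 / (2 × 9.0666)) = 2·arctan(0.31434) ≈ 34.9000°.

34.90°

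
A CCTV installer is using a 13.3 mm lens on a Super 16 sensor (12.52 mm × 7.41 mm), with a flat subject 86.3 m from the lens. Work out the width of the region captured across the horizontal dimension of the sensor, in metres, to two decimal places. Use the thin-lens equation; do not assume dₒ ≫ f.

81.23 m

dₒ: 86.3 m = 86300 mm.
Similar triangles through the lens centre give W/dₒ = w/dᵢ; with 1/f = 1/dₒ + 1/dᵢ this gives W = w·(dₒ − f)/f.
W = 12.52 mm × (86300 − 13.3) / 13.3 = 12.52 × 6487.7218 ≈ 81226.277 mm = 81.2263 m.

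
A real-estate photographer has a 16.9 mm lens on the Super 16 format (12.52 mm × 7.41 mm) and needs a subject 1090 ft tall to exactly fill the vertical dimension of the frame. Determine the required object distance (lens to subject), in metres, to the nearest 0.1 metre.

757.7 m

W: 1090 ft × 304.8 mm/ft = 332231.99 mm.
Magnification m = h/W = dᵢ/dₒ; combined with 1/f = 1/dₒ + 1/dᵢ this gives dₒ = f·(1 + W/h).
dₒ = 16.9 mm × (1 + 332232/7.41) = 16.9 × 44836.6261 ≈ 757738.981 mm = 757.739 m.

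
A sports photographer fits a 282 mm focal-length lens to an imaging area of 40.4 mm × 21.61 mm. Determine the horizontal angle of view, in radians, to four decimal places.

0.1430 rad

Angle of view α = 2·arctan(w/2f) with w = 40.4 mm and f = 282 mm.
w/2f = 0.07163; arctan(0.07163) ≈ 0.0715 rad, so α ≈ 0.1430 rad.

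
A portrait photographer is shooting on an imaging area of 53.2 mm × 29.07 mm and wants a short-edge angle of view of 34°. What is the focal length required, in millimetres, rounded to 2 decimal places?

47.54 mm

From α = 2·arctan(h/2f) we get f = h / (2·tan(α/2)).
With h = 29.07 mm and α/2 = 17°, tan(α/2) ≈ 0.30573, so f ≈ 29.07 / 0.61146 ≈ 47.5418 mm.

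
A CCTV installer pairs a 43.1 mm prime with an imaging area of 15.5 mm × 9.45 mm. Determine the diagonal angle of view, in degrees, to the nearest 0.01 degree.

23.79°

Sensor diagonal = √(15.5² + 9.45²) = √329.5525 ≈ 18.1536 mm.
Angle of view α = 2·arctan(d/2f) with d = 18.1536 mm and f = 43.1 mm.
d/2f = 0.21060; arctan(0.21060) ≈ 11.8926°, so α ≈ 23.7852°.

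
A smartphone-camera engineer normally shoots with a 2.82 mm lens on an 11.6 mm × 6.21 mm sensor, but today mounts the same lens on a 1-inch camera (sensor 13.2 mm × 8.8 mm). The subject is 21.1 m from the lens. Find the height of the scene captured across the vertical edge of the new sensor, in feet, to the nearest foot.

216 ft

The focal length stays 2.82 mm; the relevant sensor dimension is now h = 8.8 mm. Object distance dₒ = 21.1 m = 21100 mm.
Thin-lens field height W = h·(dₒ − f)/f = 8.8 × (21100 − 2.82)/2.82 ≈ 65835.172 mm = 65835.172/304.8 ft = 215.995 ft.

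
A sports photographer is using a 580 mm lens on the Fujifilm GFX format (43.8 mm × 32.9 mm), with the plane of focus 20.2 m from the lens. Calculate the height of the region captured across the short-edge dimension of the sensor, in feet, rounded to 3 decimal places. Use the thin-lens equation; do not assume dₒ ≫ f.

3.651 ft

dₒ: 20.2 m = 20200 mm.
Similar triangles through the lens centre give W/dₒ = h/dᵢ; with 1/f = 1/dₒ + 1/dᵢ this gives W = h·(dₒ − f)/f.
W = 32.9 mm × (20200 − 580) / 580 = 32.9 × 33.8276 ≈ 1112.928 mm = 1112.928/304.8 ft = 3.65134 ft.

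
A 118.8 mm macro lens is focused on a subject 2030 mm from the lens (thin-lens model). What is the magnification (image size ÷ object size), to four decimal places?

0.0622×

Thin lens: 1/f = 1/dₒ + 1/dᵢ → 1/dᵢ = 1/118.8 − 1/2030 = 0.0079249 mm⁻¹, so dᵢ ≈ 126.1846 mm.
Magnification m = dᵢ/dₒ = 126.1846/2030 ≈ 0.06216.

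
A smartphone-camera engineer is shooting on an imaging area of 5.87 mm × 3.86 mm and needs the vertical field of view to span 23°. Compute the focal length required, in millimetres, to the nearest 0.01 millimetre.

From α = 2·arctan(h/2f) we get f = h / (2·tan(α/2)).
With h = 3.86 mm and α/2 = 11.5°, tan(α/2) ≈ 0.20345, so f ≈ 3.86 / 0.40690 ≈ 9.4863 mm.

9.49 mm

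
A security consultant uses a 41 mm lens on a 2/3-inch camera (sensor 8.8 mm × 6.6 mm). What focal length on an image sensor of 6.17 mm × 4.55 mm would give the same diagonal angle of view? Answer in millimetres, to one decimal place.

28.6 mm

Sensor diagonal = √(8.8² + 6.6²) = √121.0000 ≈ 11.0000 mm.
Sensor diagonal = √(6.17² + 4.55²) = √58.7714 ≈ 7.6663 mm.
Equal angle of view means equal diagonal/f ratio, so f₂ = f₁ · (diagonal₂/diagonal₁) = 41 × 7.6663/11.0000.
f₂ = 41 × 0.69693 ≈ 28.574 mm.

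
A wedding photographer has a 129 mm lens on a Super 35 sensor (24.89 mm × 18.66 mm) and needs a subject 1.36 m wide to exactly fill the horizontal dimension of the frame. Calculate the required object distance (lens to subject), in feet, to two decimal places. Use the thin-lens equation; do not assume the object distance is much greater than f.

23.55 ft

W: 1.36 m = 1360 mm.
Magnification m = w/W = dᵢ/dₒ; combined with 1/f = 1/dₒ + 1/dᵢ this gives dₒ = f·(1 + W/w).
dₒ = 129 mm × (1 + 1360/24.89) = 129 × 55.6404 ≈ 7177.614 mm = 7177.614/304.8 ft = 23.5486 ft.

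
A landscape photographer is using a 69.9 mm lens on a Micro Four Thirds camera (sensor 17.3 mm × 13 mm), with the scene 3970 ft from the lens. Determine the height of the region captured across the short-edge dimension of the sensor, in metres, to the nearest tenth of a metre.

225.0 m

dₒ: 3970 ft × 304.8 mm/ft = 1210055.96 mm.
Similar triangles through the lens centre give W/dₒ = h/dᵢ; with 1/f = 1/dₒ + 1/dᵢ this gives W = h·(dₒ − f)/f.
W = 13 mm × (1.21006e+06 − 69.9) / 69.9 = 13 × 17310.2441 ≈ 225033.173 mm = 225.033 m.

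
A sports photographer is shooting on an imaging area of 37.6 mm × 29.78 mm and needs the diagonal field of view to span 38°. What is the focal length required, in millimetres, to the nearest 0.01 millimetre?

69.65 mm

Sensor diagonal = √(37.6² + 29.78²) = √2300.6084 ≈ 47.9647 mm.
From α = 2·arctan(d/2f) we get f = d / (2·tan(α/2)).
With d = 47.9647 mm and α/2 = 19°, tan(α/2) ≈ 0.34433, so f ≈ 47.9647 / 0.68866 ≈ 69.6497 mm.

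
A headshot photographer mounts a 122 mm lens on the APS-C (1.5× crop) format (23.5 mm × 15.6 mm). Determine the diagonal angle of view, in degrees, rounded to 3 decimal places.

13.188°

Sensor diagonal = √(23.5² + 15.6²) = √795.6100 ≈ 28.2066 mm.
Angle of view α = 2·arctan(d/2f) with d = 28.2066 mm and f = 122 mm.
d/2f = 0.11560; arctan(0.11560) ≈ 6.5942°, so α ≈ 13.1883°.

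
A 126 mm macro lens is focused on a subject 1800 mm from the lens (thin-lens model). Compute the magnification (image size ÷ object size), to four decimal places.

0.0753×

Thin lens: 1/f = 1/dₒ + 1/dᵢ → 1/dᵢ = 1/126 − 1/1800 = 0.0073810 mm⁻¹, so dᵢ ≈ 135.4839 mm.
Magnification m = dᵢ/dₒ = 135.4839/1800 ≈ 0.07527.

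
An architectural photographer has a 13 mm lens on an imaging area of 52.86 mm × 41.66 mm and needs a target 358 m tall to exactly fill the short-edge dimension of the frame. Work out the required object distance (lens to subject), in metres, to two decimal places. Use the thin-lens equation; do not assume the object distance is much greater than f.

W: 358 m = 358000 mm.
Magnification m = h/W = dᵢ/dₒ; combined with 1/f = 1/dₒ + 1/dᵢ this gives dₒ = f·(1 + W/h).
dₒ = 13 mm × (1 + 358000/41.66) = 13 × 8594.3749 ≈ 111726.874 mm = 111.727 m.

111.73 m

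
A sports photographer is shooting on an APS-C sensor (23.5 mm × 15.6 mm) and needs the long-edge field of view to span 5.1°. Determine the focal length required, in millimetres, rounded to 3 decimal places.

From α = 2·arctan(w/2f) we get f = w / (2·tan(α/2)).
With w = 23.5 mm and α/2 = 2.55°, tan(α/2) ≈ 0.04454, so f ≈ 23.5 / 0.08907 ≈ 263.8356 mm.

263.836 mm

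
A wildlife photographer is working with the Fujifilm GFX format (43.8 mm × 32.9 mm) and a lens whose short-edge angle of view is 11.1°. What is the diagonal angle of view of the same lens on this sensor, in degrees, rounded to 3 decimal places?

18.381°

From the short-edge AOV: f = 32.9 / (2·tan(5.55°)) = 32.9 / 0.19434 ≈ 169.2911 mm.
Sensor diagonal = √(43.8² + 32.9²) = √3000.8500 ≈ 54.7800 mm.
Diagonal AOV = 2·arctan(54.7800 / (2 × 169.2911)) = 2·arctan(0.16179) ≈ 18.3808°.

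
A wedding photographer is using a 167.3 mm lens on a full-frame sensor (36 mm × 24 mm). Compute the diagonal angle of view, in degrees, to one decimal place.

Sensor diagonal = √(36² + 24²) = √1872.0000 ≈ 43.2666 mm.
Angle of view α = 2·arctan(d/2f) with d = 43.2666 mm and f = 167.3 mm.
d/2f = 0.12931; arctan(0.12931) ≈ 7.3679°, so α ≈ 14.7359°.

14.7°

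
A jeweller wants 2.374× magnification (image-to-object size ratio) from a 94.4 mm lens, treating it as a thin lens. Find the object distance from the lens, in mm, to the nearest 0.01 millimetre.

With m = dᵢ/dₒ and 1/f = 1/dₒ + 1/dᵢ, substituting dᵢ = m·dₒ gives 1/f = (1 + 1/m)/dₒ, hence dₒ = f·(1 + 1/m).
dₒ = 94.4 × (1 + 1/2.374) = 94.4 × 1.42123 ≈ 134.164 mm.

134.16 mm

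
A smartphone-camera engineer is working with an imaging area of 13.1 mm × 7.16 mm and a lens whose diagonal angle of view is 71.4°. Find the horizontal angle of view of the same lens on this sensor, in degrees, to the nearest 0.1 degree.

64.5°

Sensor diagonal = √(13.1² + 7.16²) = √222.8756 ≈ 14.9290 mm.
From the diagonal AOV: f = 14.9290 / (2·tan(35.7°)) = 14.9290 / 1.43715 ≈ 10.3880 mm.
Horizontal AOV = 2·arctan(13.1 / (2 × 10.3880)) = 2·arctan(0.63054) ≈ 64.4659°.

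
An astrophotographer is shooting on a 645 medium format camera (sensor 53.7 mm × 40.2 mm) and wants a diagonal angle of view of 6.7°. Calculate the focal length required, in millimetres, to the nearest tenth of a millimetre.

Sensor diagonal = √(53.7² + 40.2²) = √4499.7300 ≈ 67.0800 mm.
From α = 2·arctan(d/2f) we get f = d / (2·tan(α/2)).
With d = 67.0800 mm and α/2 = 3.35°, tan(α/2) ≈ 0.05854, so f ≈ 67.0800 / 0.11707 ≈ 572.9883 mm.

573.0 mm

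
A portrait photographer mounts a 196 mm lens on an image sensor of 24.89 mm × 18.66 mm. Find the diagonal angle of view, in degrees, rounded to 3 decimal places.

Sensor diagonal = √(24.89² + 18.66²) = √967.7077 ≈ 31.1080 mm.
Angle of view α = 2·arctan(d/2f) with d = 31.1080 mm and f = 196 mm.
d/2f = 0.07936; arctan(0.07936) ≈ 4.5373°, so α ≈ 9.0746°.

9.075°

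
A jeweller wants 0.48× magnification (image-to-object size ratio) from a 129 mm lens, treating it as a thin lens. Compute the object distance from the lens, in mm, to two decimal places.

397.75 mm

With m = dᵢ/dₒ and 1/f = 1/dₒ + 1/dᵢ, substituting dᵢ = m·dₒ gives 1/f = (1 + 1/m)/dₒ, hence dₒ = f·(1 + 1/m).
dₒ = 129 × (1 + 1/0.48) = 129 × 3.08333 ≈ 397.750 mm.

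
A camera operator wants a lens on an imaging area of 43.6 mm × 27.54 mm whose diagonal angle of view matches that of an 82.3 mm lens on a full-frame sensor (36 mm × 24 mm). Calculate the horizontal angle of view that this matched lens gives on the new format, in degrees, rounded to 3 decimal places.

25.059°

Sensor diagonal = √(36² + 24²) = √1872.0000 ≈ 43.2666 mm.
Sensor diagonal = √(43.6² + 27.54²) = √2659.4116 ≈ 51.5695 mm.
Equal diagonal AOV ⇒ f₂ = f₁ · 51.5695/43.2666 = 82.3 × 1.19190 ≈ 98.0934 mm.
Horizontal AOV on the new format = 2·arctan(43.6 / (2 × 98.0934)) = 2·arctan(0.22224) ≈ 25.0593°.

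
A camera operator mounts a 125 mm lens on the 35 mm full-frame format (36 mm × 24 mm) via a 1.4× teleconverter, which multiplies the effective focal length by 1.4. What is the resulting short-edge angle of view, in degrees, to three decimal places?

7.845°

Effective focal length f = 125 × 1.4 = 175 mm.
α = 2·arctan(24 / (2 × 175)) = 2·arctan(0.06857) ≈ 7.8454°.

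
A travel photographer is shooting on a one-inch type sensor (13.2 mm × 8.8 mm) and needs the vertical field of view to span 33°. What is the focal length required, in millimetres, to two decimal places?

From α = 2·arctan(h/2f) we get f = h / (2·tan(α/2)).
With h = 8.8 mm and α/2 = 16.5°, tan(α/2) ≈ 0.29621, so f ≈ 8.8 / 0.59243 ≈ 14.8542 mm.

14.85 mm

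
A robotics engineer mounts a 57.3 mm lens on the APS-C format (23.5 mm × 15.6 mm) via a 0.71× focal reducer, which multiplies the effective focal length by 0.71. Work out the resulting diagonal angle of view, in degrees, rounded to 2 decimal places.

Effective focal length f = 57.3 × 0.71 = 40.683 mm.
Sensor diagonal = √(23.5² + 15.6²) = √795.6100 ≈ 28.2066 mm.
α = 2·arctan(28.207 / (2 × 40.683)) = 2·arctan(0.34666) ≈ 38.2390°.

38.24°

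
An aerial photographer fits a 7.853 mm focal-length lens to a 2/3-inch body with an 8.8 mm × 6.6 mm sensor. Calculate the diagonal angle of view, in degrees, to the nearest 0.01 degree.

Sensor diagonal = √(8.8² + 6.6²) = √121.0000 ≈ 11.0000 mm.
Angle of view α = 2·arctan(d/2f) with d = 11.0000 mm and f = 7.853 mm.
d/2f = 0.70037; arctan(0.70037) ≈ 35.0062°, so α ≈ 70.0124°.

70.01°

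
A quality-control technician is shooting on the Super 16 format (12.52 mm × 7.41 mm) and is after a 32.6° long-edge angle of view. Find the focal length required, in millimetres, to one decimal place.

21.4 mm

From α = 2·arctan(w/2f) we get f = w / (2·tan(α/2)).
With w = 12.52 mm and α/2 = 16.3°, tan(α/2) ≈ 0.29242, so f ≈ 12.52 / 0.58484 ≈ 21.4075 mm.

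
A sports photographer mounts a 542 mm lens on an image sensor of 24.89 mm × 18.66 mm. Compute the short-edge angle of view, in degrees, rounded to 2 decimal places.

1.97°

Angle of view α = 2·arctan(h/2f) with h = 18.66 mm and f = 542 mm.
h/2f = 0.01721; arctan(0.01721) ≈ 0.9862°, so α ≈ 1.9724°.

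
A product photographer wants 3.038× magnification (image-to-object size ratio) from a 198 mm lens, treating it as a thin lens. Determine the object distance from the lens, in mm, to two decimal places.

With m = dᵢ/dₒ and 1/f = 1/dₒ + 1/dᵢ, substituting dᵢ = m·dₒ gives 1/f = (1 + 1/m)/dₒ, hence dₒ = f·(1 + 1/m).
dₒ = 198 × (1 + 1/3.038) = 198 × 1.32916 ≈ 263.174 mm.

263.17 mm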